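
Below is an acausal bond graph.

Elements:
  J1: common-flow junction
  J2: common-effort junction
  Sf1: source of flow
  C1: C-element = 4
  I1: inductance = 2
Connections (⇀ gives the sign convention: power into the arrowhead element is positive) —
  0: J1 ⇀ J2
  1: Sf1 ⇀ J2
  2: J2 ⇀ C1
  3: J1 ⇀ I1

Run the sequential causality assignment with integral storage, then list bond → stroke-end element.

bond 0 |J1
bond 1 |Sf1
bond 2 |J2
bond 3 |I1

β1 stroke→Sf1  (Sf1 (Sf) sets flow on bond)
β2 stroke→J2  (C1: C, integral causality)
β0 stroke→J1  (common-e at J2 fixed by 2)
β3 stroke→I1  (only one flow-in slot at J1)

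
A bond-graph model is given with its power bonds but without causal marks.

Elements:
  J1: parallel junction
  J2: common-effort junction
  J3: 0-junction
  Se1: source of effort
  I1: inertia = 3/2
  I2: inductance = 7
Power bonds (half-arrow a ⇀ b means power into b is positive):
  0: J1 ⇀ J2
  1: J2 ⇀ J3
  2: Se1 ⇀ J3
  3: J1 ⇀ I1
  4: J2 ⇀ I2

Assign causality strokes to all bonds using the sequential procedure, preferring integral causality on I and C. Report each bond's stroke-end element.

β0 stroke at J1
β1 stroke at J2
β2 stroke at J3
β3 stroke at I1
β4 stroke at I2

bond 2 →J3  (Se1 fixes effort; stroke away)
bond 1 →J2  (common-e at J3 fixed by 2)
bond 0 →J1  (J2 effort already set via bond 1)
bond 4 →I2  (J2: bond 1 brought effort, rest push out)
bond 3 →I1  (J1: bond 0 brought effort, rest push out)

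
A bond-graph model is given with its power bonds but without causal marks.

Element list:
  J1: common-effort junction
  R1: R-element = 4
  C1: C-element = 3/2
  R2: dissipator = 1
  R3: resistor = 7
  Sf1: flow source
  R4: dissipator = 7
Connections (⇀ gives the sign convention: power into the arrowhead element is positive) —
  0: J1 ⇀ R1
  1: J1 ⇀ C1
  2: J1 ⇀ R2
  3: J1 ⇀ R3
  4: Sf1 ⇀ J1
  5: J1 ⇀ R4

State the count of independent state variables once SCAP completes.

b4 stroke at Sf1  (Sf1 fixes flow; stroke at Sf1)
b1 stroke at J1  (C1 integral (e out))
b0 stroke at R1  (0-jn J1 has e-setter on 1)
b2 stroke at R2  (J1 effort already set via bond 1)
b3 stroke at R3  (0-jn J1 has e-setter on 1)
b5 stroke at R4  (common-e at J1 fixed by 1)

1  (C1 all integral)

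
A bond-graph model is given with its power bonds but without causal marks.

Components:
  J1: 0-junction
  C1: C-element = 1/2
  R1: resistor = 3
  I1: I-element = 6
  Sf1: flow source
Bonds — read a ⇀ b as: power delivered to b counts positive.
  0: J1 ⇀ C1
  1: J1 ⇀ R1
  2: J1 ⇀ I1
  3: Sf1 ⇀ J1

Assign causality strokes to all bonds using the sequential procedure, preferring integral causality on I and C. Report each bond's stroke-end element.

#3 stroke→Sf1  (Sf1 fixes flow; stroke at Sf1)
#0 stroke→J1  (C1 integral (e out))
#1 stroke→R1  (J1 effort already set via bond 0)
#2 stroke→I1  (J1: bond 0 brought effort, rest push out)

β0 stroke→J1
β1 stroke→R1
β2 stroke→I1
β3 stroke→Sf1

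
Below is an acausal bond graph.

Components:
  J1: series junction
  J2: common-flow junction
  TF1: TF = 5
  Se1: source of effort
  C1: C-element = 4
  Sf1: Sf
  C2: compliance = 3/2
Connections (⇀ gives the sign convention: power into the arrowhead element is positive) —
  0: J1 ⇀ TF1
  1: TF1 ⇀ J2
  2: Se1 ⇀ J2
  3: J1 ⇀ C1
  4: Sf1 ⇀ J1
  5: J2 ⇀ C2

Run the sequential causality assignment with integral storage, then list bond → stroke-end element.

b2 →J2  (Se1: effort source, stroke at far end)
b4 →Sf1  (Sf1 (Sf) sets flow on bond)
b0 →J1  (common-f at J1 fixed by 4)
b3 →J1  (1-jn J1 has f-setter on 4)
b1 →TF1  (through TF1, causality passes straight; one stroke at TF1)
b5 →J2  (J2 flow already set via bond 1)

bond 0 stroke at J1
bond 1 stroke at TF1
bond 2 stroke at J2
bond 3 stroke at J1
bond 4 stroke at Sf1
bond 5 stroke at J2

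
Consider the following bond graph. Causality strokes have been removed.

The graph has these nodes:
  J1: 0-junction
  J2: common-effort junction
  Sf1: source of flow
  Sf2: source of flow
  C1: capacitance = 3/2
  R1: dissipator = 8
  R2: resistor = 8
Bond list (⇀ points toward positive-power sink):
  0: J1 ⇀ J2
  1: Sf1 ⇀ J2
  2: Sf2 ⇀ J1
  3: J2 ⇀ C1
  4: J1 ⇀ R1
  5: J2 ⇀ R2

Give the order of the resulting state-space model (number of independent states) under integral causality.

1  (C1 all integral)

β1 |Sf1  (Sf1: flow source, stroke at near end)
β2 |Sf2  (Sf2 fixes flow; stroke at Sf2)
β3 |J2  (C1 outputs effort q/C1)
β0 |J1  (common-e at J2 fixed by 3)
β5 |R2  (0-jn J2 has e-setter on 3)
β4 |R1  (0-jn J1 has e-setter on 0)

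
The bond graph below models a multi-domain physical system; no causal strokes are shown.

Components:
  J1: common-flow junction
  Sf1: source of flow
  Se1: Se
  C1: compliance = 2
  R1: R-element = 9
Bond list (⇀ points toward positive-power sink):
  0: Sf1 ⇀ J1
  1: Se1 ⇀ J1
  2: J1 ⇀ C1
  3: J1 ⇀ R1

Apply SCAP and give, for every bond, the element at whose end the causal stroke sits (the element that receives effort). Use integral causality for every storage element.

#0 stroke at Sf1  (Sf1: flow source, stroke at near end)
#1 stroke at J1  (source Se1 imposes e)
#2 stroke at J1  (J1: bond 0 brought flow, rest push out)
#3 stroke at J1  (common-f at J1 fixed by 0)

β0 →Sf1
β1 →J1
β2 →J1
β3 →J1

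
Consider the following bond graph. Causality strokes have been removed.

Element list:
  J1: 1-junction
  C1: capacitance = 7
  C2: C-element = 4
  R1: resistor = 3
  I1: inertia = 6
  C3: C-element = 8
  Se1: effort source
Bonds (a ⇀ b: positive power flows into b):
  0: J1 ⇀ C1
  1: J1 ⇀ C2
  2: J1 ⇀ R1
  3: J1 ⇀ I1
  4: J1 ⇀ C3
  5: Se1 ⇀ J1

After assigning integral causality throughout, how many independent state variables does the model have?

#5 |J1  (source Se1 imposes e)
#0 |J1  (C1 integral (e out))
#1 |J1  (C2 integral (e out))
#3 |I1  (I1 integral (f out))
#2 |J1  (J1: bond 3 brought flow, rest push out)
#4 |J1  (1-jn J1 has f-setter on 3)

4  (C1, C2, C3, I1 all integral)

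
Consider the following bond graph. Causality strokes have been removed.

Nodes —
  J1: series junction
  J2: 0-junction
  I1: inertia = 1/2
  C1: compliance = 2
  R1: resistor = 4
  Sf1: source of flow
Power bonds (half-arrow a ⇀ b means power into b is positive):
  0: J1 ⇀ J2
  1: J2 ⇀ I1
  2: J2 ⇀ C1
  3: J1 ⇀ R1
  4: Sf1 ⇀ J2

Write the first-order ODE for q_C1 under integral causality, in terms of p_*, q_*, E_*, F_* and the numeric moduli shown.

dq_C1/dt = F_Sf1 - 2*p_I1 - q_C1/8

bond 4 →Sf1  (Sf1 fixes flow; stroke at Sf1)
bond 1 →I1  (prefer integral on I1)
bond 2 →J2  (C1 outputs effort q/C1)
bond 0 →J1  (0-jn J2 has e-setter on 2)
bond 3 →R1  (J1: last free bond brings flow in)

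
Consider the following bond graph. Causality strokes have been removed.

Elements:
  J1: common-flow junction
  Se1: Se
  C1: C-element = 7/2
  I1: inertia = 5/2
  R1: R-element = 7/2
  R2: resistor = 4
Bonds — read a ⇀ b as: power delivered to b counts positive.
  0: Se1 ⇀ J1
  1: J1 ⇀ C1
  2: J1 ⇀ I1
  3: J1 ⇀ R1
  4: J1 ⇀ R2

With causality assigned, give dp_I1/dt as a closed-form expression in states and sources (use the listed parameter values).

dp_I1/dt = E_Se1 - 3*p_I1 - 2*q_C1/7

β0 |J1  (Se1 fixes effort; stroke away)
β1 |J1  (C1 outputs effort q/C1)
β2 |I1  (I1 integral (f out))
β3 |J1  (J1: bond 2 brought flow, rest push out)
β4 |J1  (common-f at J1 fixed by 2)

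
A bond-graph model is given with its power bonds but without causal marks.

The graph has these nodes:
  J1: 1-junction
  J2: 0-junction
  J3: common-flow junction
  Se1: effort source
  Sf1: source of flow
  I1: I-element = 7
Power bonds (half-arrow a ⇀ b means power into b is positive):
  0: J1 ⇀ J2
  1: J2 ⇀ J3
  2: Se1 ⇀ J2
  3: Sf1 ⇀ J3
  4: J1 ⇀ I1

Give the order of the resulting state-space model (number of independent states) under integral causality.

b2 stroke→J2  (source Se1 imposes e)
b3 stroke→Sf1  (source Sf1 imposes f)
b0 stroke→J1  (J2 effort already set via bond 2)
b1 stroke→J3  (common-e at J2 fixed by 2)
b4 stroke→I1  (J1 needs exactly one f-in)

1  (I1 all integral)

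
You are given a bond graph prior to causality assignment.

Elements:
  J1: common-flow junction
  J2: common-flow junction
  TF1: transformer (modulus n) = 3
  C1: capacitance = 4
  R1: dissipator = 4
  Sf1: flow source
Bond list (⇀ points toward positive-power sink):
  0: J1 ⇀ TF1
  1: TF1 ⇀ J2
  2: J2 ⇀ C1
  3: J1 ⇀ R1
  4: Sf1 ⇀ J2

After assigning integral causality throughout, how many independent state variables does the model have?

1  (C1 all integral)

b4 →Sf1  (Sf1 fixes flow; stroke at Sf1)
b1 →J2  (J2: bond 4 brought flow, rest push out)
b2 →J2  (J2 flow already set via bond 4)
b0 →TF1  (TF TF1: opposite of bond 1)
b3 →J1  (common-f at J1 fixed by 0)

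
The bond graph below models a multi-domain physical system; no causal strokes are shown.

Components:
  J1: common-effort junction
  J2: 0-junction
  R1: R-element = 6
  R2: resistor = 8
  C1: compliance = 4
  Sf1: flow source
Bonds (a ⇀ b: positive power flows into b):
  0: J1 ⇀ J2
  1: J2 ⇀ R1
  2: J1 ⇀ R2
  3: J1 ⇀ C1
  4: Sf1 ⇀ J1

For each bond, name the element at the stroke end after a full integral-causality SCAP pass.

b4 →Sf1  (Sf1: flow source, stroke at near end)
b3 →J1  (C1: C, integral causality)
b0 →J2  (J1 effort already set via bond 3)
b2 →R2  (J1: bond 3 brought effort, rest push out)
b1 →R1  (common-e at J2 fixed by 0)

b0 stroke at J2
b1 stroke at R1
b2 stroke at R2
b3 stroke at J1
b4 stroke at Sf1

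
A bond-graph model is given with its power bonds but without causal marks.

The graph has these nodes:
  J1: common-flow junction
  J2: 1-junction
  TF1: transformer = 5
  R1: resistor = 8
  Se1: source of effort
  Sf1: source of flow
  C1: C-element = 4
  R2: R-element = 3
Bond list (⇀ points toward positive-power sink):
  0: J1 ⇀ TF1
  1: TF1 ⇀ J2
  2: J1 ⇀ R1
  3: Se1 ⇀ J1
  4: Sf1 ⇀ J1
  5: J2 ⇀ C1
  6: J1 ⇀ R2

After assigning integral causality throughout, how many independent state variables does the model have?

β3 |J1  (Se1: effort source, stroke at far end)
β4 |Sf1  (Sf1: flow source, stroke at near end)
β0 |J1  (J1 flow already set via bond 4)
β2 |J1  (common-f at J1 fixed by 4)
β6 |J1  (J1: bond 4 brought flow, rest push out)
β1 |TF1  (TF1 one-in-one-out from 0)
β5 |J2  (J2 flow already set via bond 1)

1  (C1 all integral)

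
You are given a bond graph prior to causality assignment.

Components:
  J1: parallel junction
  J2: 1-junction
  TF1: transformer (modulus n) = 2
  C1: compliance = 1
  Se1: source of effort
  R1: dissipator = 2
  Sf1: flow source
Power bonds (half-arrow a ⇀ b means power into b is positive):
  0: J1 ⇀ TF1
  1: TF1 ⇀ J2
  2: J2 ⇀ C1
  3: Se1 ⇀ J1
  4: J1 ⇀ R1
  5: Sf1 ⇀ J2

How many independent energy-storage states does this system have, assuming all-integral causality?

1  (C1 all integral)

#3 |J1  (source Se1 imposes e)
#5 |Sf1  (Sf1: flow source, stroke at near end)
#0 |TF1  (0-jn J1 has e-setter on 3)
#4 |R1  (J1 effort already set via bond 3)
#1 |J2  (1-jn J2 has f-setter on 5)
#2 |J2  (common-f at J2 fixed by 5)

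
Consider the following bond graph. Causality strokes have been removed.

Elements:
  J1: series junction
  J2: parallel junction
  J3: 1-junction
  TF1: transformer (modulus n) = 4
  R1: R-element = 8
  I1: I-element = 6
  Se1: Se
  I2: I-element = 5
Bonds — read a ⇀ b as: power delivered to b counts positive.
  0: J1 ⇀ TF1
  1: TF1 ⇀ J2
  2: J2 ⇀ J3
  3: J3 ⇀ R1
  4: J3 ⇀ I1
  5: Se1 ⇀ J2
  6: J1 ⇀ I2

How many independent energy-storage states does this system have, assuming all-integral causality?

β5 stroke→J2  (Se1: effort source, stroke at far end)
β1 stroke→TF1  (common-e at J2 fixed by 5)
β2 stroke→J3  (J2 effort already set via bond 5)
β0 stroke→J1  (TF1: transformer flips bond 1)
β6 stroke→I2  (J1: last free bond brings flow in)
β4 stroke→I1  (I1 integral (f out))
β3 stroke→J3  (J3: bond 4 brought flow, rest push out)

2  (I1, I2 all integral)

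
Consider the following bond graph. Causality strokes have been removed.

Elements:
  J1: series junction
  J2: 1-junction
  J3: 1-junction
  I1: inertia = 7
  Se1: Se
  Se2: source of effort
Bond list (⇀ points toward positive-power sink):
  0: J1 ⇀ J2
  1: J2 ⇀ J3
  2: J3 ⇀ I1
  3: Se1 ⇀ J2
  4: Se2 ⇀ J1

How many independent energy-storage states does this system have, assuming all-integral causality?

#3 stroke at J2  (source Se1 imposes e)
#4 stroke at J1  (Se2: effort source, stroke at far end)
#0 stroke at J2  (only one flow-in slot at J1)
#1 stroke at J3  (J2 needs exactly one f-in)
#2 stroke at I1  (only one flow-in slot at J3)

1  (I1 all integral)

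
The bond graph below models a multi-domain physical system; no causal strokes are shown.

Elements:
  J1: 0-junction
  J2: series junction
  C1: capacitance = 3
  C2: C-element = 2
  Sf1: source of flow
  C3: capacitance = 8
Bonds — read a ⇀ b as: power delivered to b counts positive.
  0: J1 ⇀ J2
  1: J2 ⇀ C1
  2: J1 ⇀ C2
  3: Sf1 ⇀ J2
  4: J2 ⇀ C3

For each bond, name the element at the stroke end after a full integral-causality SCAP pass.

b3 stroke→Sf1  (Sf1: flow source, stroke at near end)
b0 stroke→J2  (J2: bond 3 brought flow, rest push out)
b1 stroke→J2  (J2 flow already set via bond 3)
b4 stroke→J2  (1-jn J2 has f-setter on 3)
b2 stroke→J1  (only one effort-in slot at J1)

b0 →J2
b1 →J2
b2 →J1
b3 →Sf1
b4 →J2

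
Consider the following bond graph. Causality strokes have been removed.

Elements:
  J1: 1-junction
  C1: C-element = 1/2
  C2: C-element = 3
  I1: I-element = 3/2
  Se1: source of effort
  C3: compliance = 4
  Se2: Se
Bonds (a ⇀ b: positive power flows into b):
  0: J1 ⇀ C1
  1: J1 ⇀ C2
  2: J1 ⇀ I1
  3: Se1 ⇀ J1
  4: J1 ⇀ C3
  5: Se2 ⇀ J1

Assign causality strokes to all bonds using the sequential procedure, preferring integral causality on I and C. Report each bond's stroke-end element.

b0 |J1
b1 |J1
b2 |I1
b3 |J1
b4 |J1
b5 |J1

b3 →J1  (Se1 fixes effort; stroke away)
b5 →J1  (Se2: effort source, stroke at far end)
b0 →J1  (C1: C, integral causality)
b1 →J1  (C2 integral (e out))
b2 →I1  (I1 outputs flow p/I1)
b4 →J1  (common-f at J1 fixed by 2)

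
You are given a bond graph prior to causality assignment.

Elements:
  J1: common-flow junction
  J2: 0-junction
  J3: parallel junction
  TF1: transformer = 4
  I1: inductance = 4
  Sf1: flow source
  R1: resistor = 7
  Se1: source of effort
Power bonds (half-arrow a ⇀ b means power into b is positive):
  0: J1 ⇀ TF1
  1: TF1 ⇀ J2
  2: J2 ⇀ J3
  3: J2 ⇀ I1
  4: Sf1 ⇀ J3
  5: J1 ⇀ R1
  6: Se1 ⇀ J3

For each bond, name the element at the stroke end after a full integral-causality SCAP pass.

bond 4 |Sf1  (Sf1 (Sf) sets flow on bond)
bond 6 |J3  (Se1: effort source, stroke at far end)
bond 2 |J2  (J3: bond 6 brought effort, rest push out)
bond 1 |TF1  (common-e at J2 fixed by 2)
bond 3 |I1  (J2 effort already set via bond 2)
bond 0 |J1  (TF1 one-in-one-out from 1)
bond 5 |R1  (J1: last free bond brings flow in)

bond 0 stroke→J1
bond 1 stroke→TF1
bond 2 stroke→J2
bond 3 stroke→I1
bond 4 stroke→Sf1
bond 5 stroke→R1
bond 6 stroke→J3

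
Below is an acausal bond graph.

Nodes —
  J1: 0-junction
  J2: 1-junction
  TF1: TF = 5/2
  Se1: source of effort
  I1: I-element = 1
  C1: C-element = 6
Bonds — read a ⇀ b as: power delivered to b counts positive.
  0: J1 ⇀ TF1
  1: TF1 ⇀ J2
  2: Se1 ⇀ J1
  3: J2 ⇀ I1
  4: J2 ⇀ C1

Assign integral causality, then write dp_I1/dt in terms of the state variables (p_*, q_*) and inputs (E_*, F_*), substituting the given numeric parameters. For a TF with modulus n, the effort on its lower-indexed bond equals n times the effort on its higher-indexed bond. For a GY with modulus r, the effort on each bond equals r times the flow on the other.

b2 stroke→J1  (source Se1 imposes e)
b0 stroke→TF1  (J1: bond 2 brought effort, rest push out)
b1 stroke→J2  (TF TF1: opposite of bond 0)
b3 stroke→I1  (I1 integral (f out))
b4 stroke→J2  (common-f at J2 fixed by 3)

dp_I1/dt = 2*E_Se1/5 - q_C1/6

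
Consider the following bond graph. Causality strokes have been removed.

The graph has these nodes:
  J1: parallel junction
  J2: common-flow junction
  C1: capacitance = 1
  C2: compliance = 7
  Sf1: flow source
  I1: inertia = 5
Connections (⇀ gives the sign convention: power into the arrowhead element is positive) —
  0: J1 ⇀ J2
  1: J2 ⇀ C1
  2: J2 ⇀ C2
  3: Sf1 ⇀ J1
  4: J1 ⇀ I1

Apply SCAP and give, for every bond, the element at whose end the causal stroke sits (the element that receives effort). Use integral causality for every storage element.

bond 3 stroke at Sf1  (source Sf1 imposes f)
bond 1 stroke at J2  (C1 outputs effort q/C1)
bond 2 stroke at J2  (prefer integral on C2)
bond 0 stroke at J1  (only one flow-in slot at J2)
bond 4 stroke at I1  (J1 effort already set via bond 0)

bond 0 →J1
bond 1 →J2
bond 2 →J2
bond 3 →Sf1
bond 4 →I1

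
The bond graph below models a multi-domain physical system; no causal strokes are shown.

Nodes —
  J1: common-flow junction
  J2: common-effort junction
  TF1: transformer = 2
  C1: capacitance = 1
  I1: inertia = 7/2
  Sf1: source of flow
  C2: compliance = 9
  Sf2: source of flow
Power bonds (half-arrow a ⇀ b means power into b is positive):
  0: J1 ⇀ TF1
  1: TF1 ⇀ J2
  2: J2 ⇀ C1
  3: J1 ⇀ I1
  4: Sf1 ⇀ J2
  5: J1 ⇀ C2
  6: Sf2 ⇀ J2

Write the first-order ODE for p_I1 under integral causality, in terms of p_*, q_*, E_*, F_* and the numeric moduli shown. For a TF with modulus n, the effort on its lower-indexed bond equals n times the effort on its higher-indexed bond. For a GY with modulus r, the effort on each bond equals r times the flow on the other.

dp_I1/dt = -2*q_C1 - q_C2/9

b4 stroke at Sf1  (source Sf1 imposes f)
b6 stroke at Sf2  (Sf2 (Sf) sets flow on bond)
b2 stroke at J2  (C1 outputs effort q/C1)
b1 stroke at TF1  (common-e at J2 fixed by 2)
b0 stroke at J1  (TF TF1: opposite of bond 1)
b3 stroke at I1  (prefer integral on I1)
b5 stroke at J1  (J1 flow already set via bond 3)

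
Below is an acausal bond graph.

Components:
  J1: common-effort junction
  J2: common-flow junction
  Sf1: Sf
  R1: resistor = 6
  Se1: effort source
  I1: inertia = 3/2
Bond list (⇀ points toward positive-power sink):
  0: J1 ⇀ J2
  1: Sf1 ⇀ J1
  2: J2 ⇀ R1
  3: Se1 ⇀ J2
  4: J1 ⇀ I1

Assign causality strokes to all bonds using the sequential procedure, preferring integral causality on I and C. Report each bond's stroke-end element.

b0 →J1
b1 →Sf1
b2 →J2
b3 →J2
b4 →I1

#1 stroke→Sf1  (Sf1 fixes flow; stroke at Sf1)
#3 stroke→J2  (Se1: effort source, stroke at far end)
#4 stroke→I1  (prefer integral on I1)
#0 stroke→J1  (closing 0-jn rule on J1)
#2 stroke→J2  (J2 flow already set via bond 0)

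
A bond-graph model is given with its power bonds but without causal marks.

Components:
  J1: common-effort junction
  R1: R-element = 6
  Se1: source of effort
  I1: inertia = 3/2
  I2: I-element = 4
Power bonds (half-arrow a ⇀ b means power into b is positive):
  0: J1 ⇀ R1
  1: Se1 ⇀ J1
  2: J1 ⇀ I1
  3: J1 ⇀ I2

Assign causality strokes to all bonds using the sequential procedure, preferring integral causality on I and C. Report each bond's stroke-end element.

β1 |J1  (Se1: effort source, stroke at far end)
β0 |R1  (J1 effort already set via bond 1)
β2 |I1  (J1 effort already set via bond 1)
β3 |I2  (0-jn J1 has e-setter on 1)

#0 →R1
#1 →J1
#2 →I1
#3 →I2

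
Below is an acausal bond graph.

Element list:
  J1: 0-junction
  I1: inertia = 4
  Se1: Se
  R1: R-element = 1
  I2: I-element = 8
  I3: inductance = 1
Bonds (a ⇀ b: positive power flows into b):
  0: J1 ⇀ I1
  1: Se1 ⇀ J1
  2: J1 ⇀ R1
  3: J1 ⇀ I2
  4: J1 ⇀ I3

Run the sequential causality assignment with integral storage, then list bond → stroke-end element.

β0 |I1
β1 |J1
β2 |R1
β3 |I2
β4 |I3

b1 stroke→J1  (source Se1 imposes e)
b0 stroke→I1  (J1 effort already set via bond 1)
b2 stroke→R1  (J1 effort already set via bond 1)
b3 stroke→I2  (J1: bond 1 brought effort, rest push out)
b4 stroke→I3  (J1 effort already set via bond 1)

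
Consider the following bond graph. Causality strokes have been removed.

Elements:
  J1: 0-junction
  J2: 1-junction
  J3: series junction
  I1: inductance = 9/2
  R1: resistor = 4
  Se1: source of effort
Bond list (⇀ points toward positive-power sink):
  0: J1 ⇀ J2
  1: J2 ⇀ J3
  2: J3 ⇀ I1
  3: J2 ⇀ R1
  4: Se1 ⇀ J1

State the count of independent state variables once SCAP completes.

1  (I1 all integral)

β4 stroke→J1  (Se1: effort source, stroke at far end)
β0 stroke→J2  (J1 effort already set via bond 4)
β2 stroke→I1  (prefer integral on I1)
β1 stroke→J3  (J3: bond 2 brought flow, rest push out)
β3 stroke→J2  (J2: bond 1 brought flow, rest push out)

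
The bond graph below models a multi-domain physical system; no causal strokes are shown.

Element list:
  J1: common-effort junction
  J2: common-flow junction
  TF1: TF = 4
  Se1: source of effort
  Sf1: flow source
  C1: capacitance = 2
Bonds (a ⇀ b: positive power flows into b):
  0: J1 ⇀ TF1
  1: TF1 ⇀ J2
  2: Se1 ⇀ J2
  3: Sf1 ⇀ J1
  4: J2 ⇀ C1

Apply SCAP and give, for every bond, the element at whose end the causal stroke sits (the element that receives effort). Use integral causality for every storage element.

bond 2 stroke at J2  (source Se1 imposes e)
bond 3 stroke at Sf1  (Sf1: flow source, stroke at near end)
bond 0 stroke at J1  (J1: last free bond brings effort in)
bond 1 stroke at TF1  (TF TF1: opposite of bond 0)
bond 4 stroke at J2  (J2 flow already set via bond 1)

bond 0 stroke at J1
bond 1 stroke at TF1
bond 2 stroke at J2
bond 3 stroke at Sf1
bond 4 stroke at J2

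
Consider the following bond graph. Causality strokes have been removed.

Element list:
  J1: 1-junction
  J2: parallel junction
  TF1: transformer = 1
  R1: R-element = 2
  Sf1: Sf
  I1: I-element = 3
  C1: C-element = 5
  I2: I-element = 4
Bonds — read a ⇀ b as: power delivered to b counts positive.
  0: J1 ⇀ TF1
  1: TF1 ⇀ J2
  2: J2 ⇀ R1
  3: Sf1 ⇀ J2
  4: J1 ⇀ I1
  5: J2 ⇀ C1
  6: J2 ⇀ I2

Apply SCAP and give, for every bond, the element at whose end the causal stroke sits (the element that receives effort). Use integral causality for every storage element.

#3 →Sf1  (Sf1 (Sf) sets flow on bond)
#4 →I1  (I1 outputs flow p/I1)
#0 →J1  (1-jn J1 has f-setter on 4)
#1 →TF1  (TF TF1: opposite of bond 0)
#5 →J2  (C1 integral (e out))
#2 →R1  (J2: bond 5 brought effort, rest push out)
#6 →I2  (common-e at J2 fixed by 5)

b0 stroke→J1
b1 stroke→TF1
b2 stroke→R1
b3 stroke→Sf1
b4 stroke→I1
b5 stroke→J2
b6 stroke→I2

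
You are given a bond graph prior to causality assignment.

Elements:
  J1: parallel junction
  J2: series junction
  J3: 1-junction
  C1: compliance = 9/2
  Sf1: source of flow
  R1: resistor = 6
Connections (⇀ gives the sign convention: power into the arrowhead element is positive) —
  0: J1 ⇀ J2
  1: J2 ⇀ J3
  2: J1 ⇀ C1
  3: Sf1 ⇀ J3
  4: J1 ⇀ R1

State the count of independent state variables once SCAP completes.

1  (C1 all integral)

b3 →Sf1  (Sf1 (Sf) sets flow on bond)
b1 →J3  (J3: bond 3 brought flow, rest push out)
b0 →J2  (J2 flow already set via bond 1)
b2 →J1  (prefer integral on C1)
b4 →R1  (0-jn J1 has e-setter on 2)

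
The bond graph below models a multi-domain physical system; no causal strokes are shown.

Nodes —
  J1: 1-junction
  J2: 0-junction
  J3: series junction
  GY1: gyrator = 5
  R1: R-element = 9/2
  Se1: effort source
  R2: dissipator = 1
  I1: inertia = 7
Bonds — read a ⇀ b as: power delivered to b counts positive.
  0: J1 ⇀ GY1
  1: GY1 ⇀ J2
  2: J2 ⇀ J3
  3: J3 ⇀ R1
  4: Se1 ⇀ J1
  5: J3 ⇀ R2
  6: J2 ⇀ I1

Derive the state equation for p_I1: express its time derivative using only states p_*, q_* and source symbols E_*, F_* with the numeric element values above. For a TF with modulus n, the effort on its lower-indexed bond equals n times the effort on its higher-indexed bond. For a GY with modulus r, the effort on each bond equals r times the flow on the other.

dp_I1/dt = 11*E_Se1/10 - 11*p_I1/14

β4 stroke at J1  (Se1: effort source, stroke at far end)
β0 stroke at GY1  (J1: last free bond brings flow in)
β1 stroke at GY1  (through GY1, causality inverts; strokes same side of GY1)
β6 stroke at I1  (I1: I, integral causality)
β2 stroke at J2  (J2 needs exactly one e-in)
β3 stroke at J3  (J3 flow already set via bond 2)
β5 stroke at J3  (J3: bond 2 brought flow, rest push out)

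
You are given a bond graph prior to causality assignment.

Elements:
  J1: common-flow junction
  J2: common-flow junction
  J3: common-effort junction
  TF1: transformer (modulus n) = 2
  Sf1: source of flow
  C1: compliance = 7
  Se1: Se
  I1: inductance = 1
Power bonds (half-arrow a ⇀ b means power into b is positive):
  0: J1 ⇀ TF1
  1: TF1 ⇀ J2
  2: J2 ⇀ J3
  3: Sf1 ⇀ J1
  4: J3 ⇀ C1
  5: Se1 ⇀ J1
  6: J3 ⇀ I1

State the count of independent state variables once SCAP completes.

2  (C1, I1 all integral)

bond 3 |Sf1  (source Sf1 imposes f)
bond 5 |J1  (Se1 fixes effort; stroke away)
bond 0 |J1  (common-f at J1 fixed by 3)
bond 1 |TF1  (TF TF1: opposite of bond 0)
bond 2 |J2  (J2 flow already set via bond 1)
bond 4 |J3  (prefer integral on C1)
bond 6 |I1  (J3: bond 4 brought effort, rest push out)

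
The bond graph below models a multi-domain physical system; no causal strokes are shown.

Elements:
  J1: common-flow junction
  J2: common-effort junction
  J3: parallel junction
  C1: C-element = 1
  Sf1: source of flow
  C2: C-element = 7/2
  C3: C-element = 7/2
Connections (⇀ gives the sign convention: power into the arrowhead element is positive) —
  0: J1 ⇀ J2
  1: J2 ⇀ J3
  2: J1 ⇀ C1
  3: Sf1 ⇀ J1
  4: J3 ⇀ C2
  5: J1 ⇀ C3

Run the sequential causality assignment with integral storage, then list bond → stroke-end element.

b3 stroke at Sf1  (source Sf1 imposes f)
b0 stroke at J1  (J1: bond 3 brought flow, rest push out)
b2 stroke at J1  (J1: bond 3 brought flow, rest push out)
b5 stroke at J1  (J1 flow already set via bond 3)
b1 stroke at J2  (closing 0-jn rule on J2)
b4 stroke at J3  (only one effort-in slot at J3)

#0 stroke→J1
#1 stroke→J2
#2 stroke→J1
#3 stroke→Sf1
#4 stroke→J3
#5 stroke→J1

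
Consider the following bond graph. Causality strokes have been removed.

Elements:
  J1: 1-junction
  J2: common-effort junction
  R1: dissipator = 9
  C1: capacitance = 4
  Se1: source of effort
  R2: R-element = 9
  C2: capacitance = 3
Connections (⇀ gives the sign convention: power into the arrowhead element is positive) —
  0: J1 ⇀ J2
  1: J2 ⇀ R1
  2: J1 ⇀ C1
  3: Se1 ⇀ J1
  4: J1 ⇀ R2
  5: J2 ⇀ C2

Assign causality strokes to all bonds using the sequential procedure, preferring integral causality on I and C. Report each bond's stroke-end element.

bond 0 |J1
bond 1 |R1
bond 2 |J1
bond 3 |J1
bond 4 |R2
bond 5 |J2

#3 →J1  (Se1 (Se) sets effort on bond)
#2 →J1  (C1 outputs effort q/C1)
#5 →J2  (prefer integral on C2)
#0 →J1  (J2 effort already set via bond 5)
#1 →R1  (J2 effort already set via bond 5)
#4 →R2  (only one flow-in slot at J1)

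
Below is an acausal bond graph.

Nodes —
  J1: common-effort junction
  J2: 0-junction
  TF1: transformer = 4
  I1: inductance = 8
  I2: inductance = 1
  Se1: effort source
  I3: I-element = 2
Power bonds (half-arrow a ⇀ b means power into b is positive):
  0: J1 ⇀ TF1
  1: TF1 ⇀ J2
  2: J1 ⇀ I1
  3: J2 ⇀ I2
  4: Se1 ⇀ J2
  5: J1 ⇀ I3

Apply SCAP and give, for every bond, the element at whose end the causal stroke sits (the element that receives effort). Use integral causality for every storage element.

b0 stroke at J1
b1 stroke at TF1
b2 stroke at I1
b3 stroke at I2
b4 stroke at J2
b5 stroke at I3

β4 stroke→J2  (Se1: effort source, stroke at far end)
β1 stroke→TF1  (J2 effort already set via bond 4)
β3 stroke→I2  (J2 effort already set via bond 4)
β0 stroke→J1  (TF1: transformer flips bond 1)
β2 stroke→I1  (J1 effort already set via bond 0)
β5 stroke→I3  (J1 effort already set via bond 0)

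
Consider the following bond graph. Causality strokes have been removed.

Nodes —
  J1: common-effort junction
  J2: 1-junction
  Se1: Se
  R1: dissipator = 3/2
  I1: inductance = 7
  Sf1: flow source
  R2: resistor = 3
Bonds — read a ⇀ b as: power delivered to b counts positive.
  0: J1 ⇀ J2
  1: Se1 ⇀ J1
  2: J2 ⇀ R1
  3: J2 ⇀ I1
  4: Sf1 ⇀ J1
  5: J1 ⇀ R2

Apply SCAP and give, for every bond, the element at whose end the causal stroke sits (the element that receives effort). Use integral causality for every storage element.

b0 stroke→J2
b1 stroke→J1
b2 stroke→J2
b3 stroke→I1
b4 stroke→Sf1
b5 stroke→R2

b1 stroke→J1  (Se1: effort source, stroke at far end)
b4 stroke→Sf1  (Sf1: flow source, stroke at near end)
b0 stroke→J2  (J1 effort already set via bond 1)
b5 stroke→R2  (common-e at J1 fixed by 1)
b3 stroke→I1  (prefer integral on I1)
b2 stroke→J2  (J2: bond 3 brought flow, rest push out)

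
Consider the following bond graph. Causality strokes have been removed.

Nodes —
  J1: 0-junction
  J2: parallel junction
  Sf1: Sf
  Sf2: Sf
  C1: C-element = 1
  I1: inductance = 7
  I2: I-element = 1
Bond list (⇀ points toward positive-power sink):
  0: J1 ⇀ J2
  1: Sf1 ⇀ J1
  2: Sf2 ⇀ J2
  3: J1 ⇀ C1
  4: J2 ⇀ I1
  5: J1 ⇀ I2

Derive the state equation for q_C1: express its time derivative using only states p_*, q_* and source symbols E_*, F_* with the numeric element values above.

dq_C1/dt = F_Sf1 + F_Sf2 - p_I1/7 - p_I2

b1 →Sf1  (source Sf1 imposes f)
b2 →Sf2  (Sf2 fixes flow; stroke at Sf2)
b3 →J1  (prefer integral on C1)
b0 →J2  (0-jn J1 has e-setter on 3)
b5 →I2  (0-jn J1 has e-setter on 3)
b4 →I1  (J2: bond 0 brought effort, rest push out)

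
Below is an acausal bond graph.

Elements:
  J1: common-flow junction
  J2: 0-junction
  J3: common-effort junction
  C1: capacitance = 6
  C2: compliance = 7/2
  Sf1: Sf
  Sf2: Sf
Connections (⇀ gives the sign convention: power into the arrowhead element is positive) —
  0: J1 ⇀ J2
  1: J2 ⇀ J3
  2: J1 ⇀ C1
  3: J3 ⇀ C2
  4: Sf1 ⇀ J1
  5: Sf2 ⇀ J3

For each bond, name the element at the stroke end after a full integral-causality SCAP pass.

bond 4 |Sf1  (source Sf1 imposes f)
bond 5 |Sf2  (Sf2 fixes flow; stroke at Sf2)
bond 0 |J1  (J1 flow already set via bond 4)
bond 2 |J1  (1-jn J1 has f-setter on 4)
bond 1 |J2  (closing 0-jn rule on J2)
bond 3 |J3  (closing 0-jn rule on J3)

#0 →J1
#1 →J2
#2 →J1
#3 →J3
#4 →Sf1
#5 →Sf2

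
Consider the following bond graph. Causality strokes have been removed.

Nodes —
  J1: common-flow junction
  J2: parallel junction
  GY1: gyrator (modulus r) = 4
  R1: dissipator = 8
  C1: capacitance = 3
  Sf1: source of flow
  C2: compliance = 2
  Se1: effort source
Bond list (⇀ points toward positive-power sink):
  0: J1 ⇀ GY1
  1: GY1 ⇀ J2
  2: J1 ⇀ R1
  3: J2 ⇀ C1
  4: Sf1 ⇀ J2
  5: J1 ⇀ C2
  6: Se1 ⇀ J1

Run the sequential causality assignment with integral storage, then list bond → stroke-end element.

β0 →GY1
β1 →GY1
β2 →J1
β3 →J2
β4 →Sf1
β5 →J1
β6 →J1

bond 4 →Sf1  (Sf1: flow source, stroke at near end)
bond 6 →J1  (Se1 (Se) sets effort on bond)
bond 3 →J2  (C1: C, integral causality)
bond 1 →GY1  (J2: bond 3 brought effort, rest push out)
bond 0 →GY1  (GY1: gyrator matches bond 1)
bond 2 →J1  (1-jn J1 has f-setter on 0)
bond 5 →J1  (J1 flow already set via bond 0)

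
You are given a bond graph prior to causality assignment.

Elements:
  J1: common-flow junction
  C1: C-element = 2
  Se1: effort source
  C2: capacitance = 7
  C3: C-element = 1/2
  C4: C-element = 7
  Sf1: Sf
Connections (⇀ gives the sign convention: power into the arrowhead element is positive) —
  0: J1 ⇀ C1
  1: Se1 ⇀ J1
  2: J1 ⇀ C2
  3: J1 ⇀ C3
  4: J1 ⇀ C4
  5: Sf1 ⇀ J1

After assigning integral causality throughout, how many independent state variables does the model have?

4  (C1, C2, C3, C4 all integral)

b1 stroke at J1  (Se1: effort source, stroke at far end)
b5 stroke at Sf1  (Sf1: flow source, stroke at near end)
b0 stroke at J1  (J1 flow already set via bond 5)
b2 stroke at J1  (J1 flow already set via bond 5)
b3 stroke at J1  (J1 flow already set via bond 5)
b4 stroke at J1  (J1 flow already set via bond 5)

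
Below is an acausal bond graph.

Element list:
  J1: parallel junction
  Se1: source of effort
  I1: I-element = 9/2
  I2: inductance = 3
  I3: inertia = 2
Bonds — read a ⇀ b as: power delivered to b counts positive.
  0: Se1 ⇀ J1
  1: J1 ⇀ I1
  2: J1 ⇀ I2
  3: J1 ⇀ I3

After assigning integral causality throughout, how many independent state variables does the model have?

b0 →J1  (Se1: effort source, stroke at far end)
b1 →I1  (common-e at J1 fixed by 0)
b2 →I2  (J1 effort already set via bond 0)
b3 →I3  (J1: bond 0 brought effort, rest push out)

3  (I1, I2, I3 all integral)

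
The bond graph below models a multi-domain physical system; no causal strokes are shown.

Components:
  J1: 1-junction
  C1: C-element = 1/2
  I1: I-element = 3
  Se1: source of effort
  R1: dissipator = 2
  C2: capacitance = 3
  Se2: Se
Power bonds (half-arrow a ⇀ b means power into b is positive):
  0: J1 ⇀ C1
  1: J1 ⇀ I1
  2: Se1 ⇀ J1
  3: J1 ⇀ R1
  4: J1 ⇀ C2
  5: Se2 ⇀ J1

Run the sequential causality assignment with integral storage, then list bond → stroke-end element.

bond 2 →J1  (Se1 (Se) sets effort on bond)
bond 5 →J1  (Se2: effort source, stroke at far end)
bond 0 →J1  (C1 outputs effort q/C1)
bond 1 →I1  (I1: I, integral causality)
bond 3 →J1  (J1 flow already set via bond 1)
bond 4 →J1  (J1: bond 1 brought flow, rest push out)

β0 stroke at J1
β1 stroke at I1
β2 stroke at J1
β3 stroke at J1
β4 stroke at J1
β5 stroke at J1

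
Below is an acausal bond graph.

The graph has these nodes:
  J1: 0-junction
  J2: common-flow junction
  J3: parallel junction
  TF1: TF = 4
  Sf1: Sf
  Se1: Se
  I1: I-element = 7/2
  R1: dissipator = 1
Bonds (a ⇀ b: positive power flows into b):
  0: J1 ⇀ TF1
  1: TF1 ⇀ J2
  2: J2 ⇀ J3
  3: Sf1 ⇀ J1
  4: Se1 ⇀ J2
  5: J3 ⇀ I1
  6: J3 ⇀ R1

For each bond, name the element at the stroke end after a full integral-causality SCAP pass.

β3 →Sf1  (source Sf1 imposes f)
β4 →J2  (source Se1 imposes e)
β0 →J1  (J1: last free bond brings effort in)
β1 →TF1  (TF1 one-in-one-out from 0)
β2 →J2  (common-f at J2 fixed by 1)
β5 →I1  (I1 integral (f out))
β6 →J3  (only one effort-in slot at J3)

#0 stroke→J1
#1 stroke→TF1
#2 stroke→J2
#3 stroke→Sf1
#4 stroke→J2
#5 stroke→I1
#6 stroke→J3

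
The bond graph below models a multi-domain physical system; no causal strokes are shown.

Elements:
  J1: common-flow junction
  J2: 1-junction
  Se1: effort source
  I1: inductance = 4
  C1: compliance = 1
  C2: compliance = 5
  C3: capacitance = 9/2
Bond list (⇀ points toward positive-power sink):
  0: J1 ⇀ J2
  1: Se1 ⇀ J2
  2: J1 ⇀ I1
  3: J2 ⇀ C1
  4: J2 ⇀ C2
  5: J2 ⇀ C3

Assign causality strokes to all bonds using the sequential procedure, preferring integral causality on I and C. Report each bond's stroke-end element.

#1 →J2  (Se1 fixes effort; stroke away)
#2 →I1  (I1 integral (f out))
#0 →J1  (J1: bond 2 brought flow, rest push out)
#3 →J2  (1-jn J2 has f-setter on 0)
#4 →J2  (1-jn J2 has f-setter on 0)
#5 →J2  (common-f at J2 fixed by 0)

bond 0 →J1
bond 1 →J2
bond 2 →I1
bond 3 →J2
bond 4 →J2
bond 5 →J2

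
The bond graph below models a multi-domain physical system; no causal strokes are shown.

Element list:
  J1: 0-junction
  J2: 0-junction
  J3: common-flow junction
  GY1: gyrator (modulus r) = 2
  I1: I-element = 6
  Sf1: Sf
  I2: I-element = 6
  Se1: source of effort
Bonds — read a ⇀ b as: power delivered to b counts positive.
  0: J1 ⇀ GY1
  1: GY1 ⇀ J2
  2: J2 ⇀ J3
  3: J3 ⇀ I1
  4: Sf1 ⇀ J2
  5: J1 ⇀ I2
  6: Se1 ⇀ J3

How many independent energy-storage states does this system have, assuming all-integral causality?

#4 |Sf1  (source Sf1 imposes f)
#6 |J3  (Se1: effort source, stroke at far end)
#3 |I1  (I1 integral (f out))
#2 |J3  (J3: bond 3 brought flow, rest push out)
#1 |J2  (closing 0-jn rule on J2)
#0 |J1  (GY1: gyrator matches bond 1)
#5 |I2  (J1: bond 0 brought effort, rest push out)

2  (I1, I2 all integral)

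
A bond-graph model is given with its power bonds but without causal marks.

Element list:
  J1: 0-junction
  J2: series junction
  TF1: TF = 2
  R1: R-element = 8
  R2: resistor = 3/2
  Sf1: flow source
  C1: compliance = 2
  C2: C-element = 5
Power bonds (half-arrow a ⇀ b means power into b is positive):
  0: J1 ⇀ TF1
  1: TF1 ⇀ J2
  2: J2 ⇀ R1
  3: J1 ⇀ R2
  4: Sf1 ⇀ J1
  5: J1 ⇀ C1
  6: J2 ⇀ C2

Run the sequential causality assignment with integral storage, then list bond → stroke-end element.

β0 →TF1
β1 →J2
β2 →R1
β3 →R2
β4 →Sf1
β5 →J1
β6 →J2

bond 4 stroke→Sf1  (Sf1 fixes flow; stroke at Sf1)
bond 5 stroke→J1  (prefer integral on C1)
bond 0 stroke→TF1  (0-jn J1 has e-setter on 5)
bond 3 stroke→R2  (J1: bond 5 brought effort, rest push out)
bond 1 stroke→J2  (TF1: transformer flips bond 0)
bond 6 stroke→J2  (C2 integral (e out))
bond 2 stroke→R1  (J2 needs exactly one f-in)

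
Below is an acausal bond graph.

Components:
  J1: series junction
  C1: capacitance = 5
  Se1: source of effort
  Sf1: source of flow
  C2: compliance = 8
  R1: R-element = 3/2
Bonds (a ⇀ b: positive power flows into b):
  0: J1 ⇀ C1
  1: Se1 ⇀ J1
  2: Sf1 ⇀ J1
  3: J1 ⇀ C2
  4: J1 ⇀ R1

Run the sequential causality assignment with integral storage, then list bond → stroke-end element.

bond 0 |J1
bond 1 |J1
bond 2 |Sf1
bond 3 |J1
bond 4 |J1

b1 stroke at J1  (source Se1 imposes e)
b2 stroke at Sf1  (Sf1 fixes flow; stroke at Sf1)
b0 stroke at J1  (common-f at J1 fixed by 2)
b3 stroke at J1  (common-f at J1 fixed by 2)
b4 stroke at J1  (1-jn J1 has f-setter on 2)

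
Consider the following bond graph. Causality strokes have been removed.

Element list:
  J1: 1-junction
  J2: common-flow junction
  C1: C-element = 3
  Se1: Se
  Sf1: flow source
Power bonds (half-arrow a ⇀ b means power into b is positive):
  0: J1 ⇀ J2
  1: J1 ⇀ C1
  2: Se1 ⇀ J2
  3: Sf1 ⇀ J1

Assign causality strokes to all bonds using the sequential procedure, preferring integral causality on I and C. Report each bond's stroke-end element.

bond 0 stroke→J1
bond 1 stroke→J1
bond 2 stroke→J2
bond 3 stroke→Sf1

#2 →J2  (Se1 fixes effort; stroke away)
#3 →Sf1  (Sf1 fixes flow; stroke at Sf1)
#0 →J1  (J1 flow already set via bond 3)
#1 →J1  (J1: bond 3 brought flow, rest push out)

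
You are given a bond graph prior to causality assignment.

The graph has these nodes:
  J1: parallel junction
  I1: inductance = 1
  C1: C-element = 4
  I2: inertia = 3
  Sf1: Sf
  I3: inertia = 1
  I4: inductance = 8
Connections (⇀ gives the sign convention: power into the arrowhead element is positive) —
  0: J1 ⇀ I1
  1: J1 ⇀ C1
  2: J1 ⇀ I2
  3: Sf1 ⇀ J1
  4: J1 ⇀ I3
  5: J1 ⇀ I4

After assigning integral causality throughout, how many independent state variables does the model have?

5  (C1, I1, I2, I3, I4 all integral)

#3 →Sf1  (Sf1 fixes flow; stroke at Sf1)
#0 →I1  (I1 outputs flow p/I1)
#1 →J1  (C1 outputs effort q/C1)
#2 →I2  (0-jn J1 has e-setter on 1)
#4 →I3  (common-e at J1 fixed by 1)
#5 →I4  (J1 effort already set via bond 1)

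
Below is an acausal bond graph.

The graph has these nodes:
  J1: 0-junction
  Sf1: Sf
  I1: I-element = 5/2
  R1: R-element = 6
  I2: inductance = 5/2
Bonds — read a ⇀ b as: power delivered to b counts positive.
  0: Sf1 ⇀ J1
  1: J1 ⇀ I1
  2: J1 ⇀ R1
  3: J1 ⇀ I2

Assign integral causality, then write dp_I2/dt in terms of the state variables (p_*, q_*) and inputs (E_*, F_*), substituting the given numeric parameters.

dp_I2/dt = 6*F_Sf1 - 12*p_I1/5 - 12*p_I2/5

bond 0 |Sf1  (Sf1 fixes flow; stroke at Sf1)
bond 1 |I1  (I1 outputs flow p/I1)
bond 3 |I2  (prefer integral on I2)
bond 2 |J1  (only one effort-in slot at J1)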